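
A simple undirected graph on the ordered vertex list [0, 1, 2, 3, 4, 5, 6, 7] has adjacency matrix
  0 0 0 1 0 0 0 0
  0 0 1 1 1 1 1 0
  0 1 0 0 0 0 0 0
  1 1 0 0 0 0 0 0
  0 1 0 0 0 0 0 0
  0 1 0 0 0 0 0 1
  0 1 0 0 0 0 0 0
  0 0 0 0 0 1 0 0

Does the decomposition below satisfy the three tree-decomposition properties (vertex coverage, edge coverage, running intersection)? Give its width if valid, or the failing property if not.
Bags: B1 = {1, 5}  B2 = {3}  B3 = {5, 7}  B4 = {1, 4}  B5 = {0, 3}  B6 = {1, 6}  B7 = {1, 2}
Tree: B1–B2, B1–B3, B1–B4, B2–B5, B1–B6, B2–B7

No — edge (1,3) lies in no bag.

A tree decomposition must satisfy three properties: every vertex lies in some bag; for every edge, both endpoints lie together in some bag; and for every vertex, the bags containing it form a connected subtree. Here edge (1,3) lies in no bag, so the decomposition is invalid.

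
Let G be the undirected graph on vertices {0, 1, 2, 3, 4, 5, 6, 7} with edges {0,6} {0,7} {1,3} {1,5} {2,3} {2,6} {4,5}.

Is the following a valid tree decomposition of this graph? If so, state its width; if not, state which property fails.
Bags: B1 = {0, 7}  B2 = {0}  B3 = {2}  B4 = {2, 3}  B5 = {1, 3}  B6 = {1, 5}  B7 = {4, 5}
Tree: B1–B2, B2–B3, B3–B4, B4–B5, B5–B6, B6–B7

No — vertex 6 appears in no bag.

A tree decomposition must satisfy three properties: every vertex lies in some bag; for every edge, both endpoints lie together in some bag; and for every vertex, the bags containing it form a connected subtree. Here vertex 6 appears in no bag, so the decomposition is invalid.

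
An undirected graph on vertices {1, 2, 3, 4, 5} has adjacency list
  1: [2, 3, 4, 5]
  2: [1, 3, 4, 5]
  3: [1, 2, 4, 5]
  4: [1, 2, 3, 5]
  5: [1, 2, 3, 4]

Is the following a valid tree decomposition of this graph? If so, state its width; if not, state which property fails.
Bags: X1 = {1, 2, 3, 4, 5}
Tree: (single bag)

Yes; width 4.

Vertex coverage: the bags together contain {1, 2, 3, 4, 5}, the full vertex set. Edge coverage: each edge of G has both endpoints in at least one bag. Running intersection: for every vertex, the bags containing it form a connected subtree. All three properties hold, so this is a valid tree decomposition of width max|bag| − 1 = 4, and hence tw(G) ≤ 4.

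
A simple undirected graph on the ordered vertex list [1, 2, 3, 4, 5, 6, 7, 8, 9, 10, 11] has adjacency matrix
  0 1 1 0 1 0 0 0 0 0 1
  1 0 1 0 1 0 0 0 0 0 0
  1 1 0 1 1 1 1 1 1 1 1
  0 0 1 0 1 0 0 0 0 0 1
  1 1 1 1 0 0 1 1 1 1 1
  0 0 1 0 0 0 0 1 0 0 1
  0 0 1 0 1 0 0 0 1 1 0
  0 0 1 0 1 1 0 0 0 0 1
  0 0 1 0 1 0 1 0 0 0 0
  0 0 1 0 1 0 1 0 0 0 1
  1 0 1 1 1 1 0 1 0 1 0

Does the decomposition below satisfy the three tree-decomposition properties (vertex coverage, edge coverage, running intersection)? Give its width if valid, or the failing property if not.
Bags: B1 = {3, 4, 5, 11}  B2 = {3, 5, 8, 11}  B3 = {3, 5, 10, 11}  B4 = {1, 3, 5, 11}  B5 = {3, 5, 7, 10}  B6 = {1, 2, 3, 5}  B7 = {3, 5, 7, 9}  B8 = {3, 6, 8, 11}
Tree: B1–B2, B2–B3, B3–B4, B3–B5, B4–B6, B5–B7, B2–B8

Yes; width 3.

Checking the three conditions: (i) the bags cover all of {1, 2, 3, 4, 5, 6, 7, 8, 9, 10, 11}; (ii) for each edge, some bag contains both endpoints; (iii) the bags containing any fixed vertex form a subtree. All hold, so the decomposition is valid with width 4 − 1 = 3.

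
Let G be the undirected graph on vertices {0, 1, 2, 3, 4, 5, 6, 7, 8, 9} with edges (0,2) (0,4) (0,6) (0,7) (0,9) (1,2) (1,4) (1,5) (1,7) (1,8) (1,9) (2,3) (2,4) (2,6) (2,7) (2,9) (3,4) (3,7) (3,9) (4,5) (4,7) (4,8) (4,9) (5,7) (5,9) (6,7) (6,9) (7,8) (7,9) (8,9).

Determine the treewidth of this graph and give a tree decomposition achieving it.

Treewidth 4.
One such decomposition:
Bags: B1 = {1, 4, 5, 7, 9}  B2 = {1, 2, 4, 7, 9}  B3 = {0, 2, 4, 7, 9}  B4 = {0, 2, 6, 7, 9}  B5 = {1, 4, 7, 8, 9}  B6 = {2, 3, 4, 7, 9}
Tree: B1–B2, B2–B3, B3–B4, B2–B5, B3–B6

Every bag has size at most 5, so the width is 5 − 1 = 4 and tw(G) ≤ 4. For the lower bound, the 5 vertices {0, 2, 4, 7, 9} are pairwise adjacent, and any tree decomposition puts a clique entirely inside one bag — forcing width ≥ 4. Combining the bounds, tw(G) = 4.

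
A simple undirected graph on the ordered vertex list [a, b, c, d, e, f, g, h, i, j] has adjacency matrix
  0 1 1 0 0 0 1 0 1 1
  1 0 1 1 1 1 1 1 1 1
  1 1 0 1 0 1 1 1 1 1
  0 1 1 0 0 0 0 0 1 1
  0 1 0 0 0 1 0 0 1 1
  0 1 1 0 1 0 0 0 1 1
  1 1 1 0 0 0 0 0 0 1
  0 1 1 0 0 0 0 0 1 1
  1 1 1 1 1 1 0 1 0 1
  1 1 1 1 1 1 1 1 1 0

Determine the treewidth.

A width-4 tree decomposition is:
Bags: B1 = {b, c, f, i, j}  B2 = {b, e, f, i, j}  B3 = {b, c, d, i, j}  B4 = {b, c, h, i, j}  B5 = {a, b, c, i, j}  B6 = {a, b, c, g, j}
Tree: B1–B2, B1–B3, B3–B4, B3–B5, B5–B6
The largest bag has 5 vertices, giving width 4; this decomposition certifies tw(G) ≤ 4. For the lower bound, the 5 vertices {a, b, c, g, j} are pairwise adjacent, and any tree decomposition puts a clique entirely inside one bag — forcing width ≥ 4. Hence tw(G) = 4 exactly.

4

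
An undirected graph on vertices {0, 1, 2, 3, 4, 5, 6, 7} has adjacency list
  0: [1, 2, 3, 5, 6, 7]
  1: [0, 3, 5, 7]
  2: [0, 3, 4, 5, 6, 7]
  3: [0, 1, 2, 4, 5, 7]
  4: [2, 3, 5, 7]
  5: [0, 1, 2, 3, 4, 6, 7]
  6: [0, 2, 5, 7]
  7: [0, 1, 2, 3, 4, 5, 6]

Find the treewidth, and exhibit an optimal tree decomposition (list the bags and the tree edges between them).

Treewidth 4.
Bags: B1 = {2, 3, 4, 5, 7}  B2 = {0, 2, 3, 5, 7}  B3 = {0, 1, 3, 5, 7}  B4 = {0, 2, 5, 6, 7}
Tree: B1–B2, B2–B3, B2–B4

The largest bag has 5 vertices, giving width 4; this decomposition certifies tw(G) ≤ 4. On the other hand G contains the 5-clique {0, 1, 3, 5, 7}. A clique must lie in a single bag of any decomposition, so no decomposition can have width below 4. Therefore the treewidth is 4.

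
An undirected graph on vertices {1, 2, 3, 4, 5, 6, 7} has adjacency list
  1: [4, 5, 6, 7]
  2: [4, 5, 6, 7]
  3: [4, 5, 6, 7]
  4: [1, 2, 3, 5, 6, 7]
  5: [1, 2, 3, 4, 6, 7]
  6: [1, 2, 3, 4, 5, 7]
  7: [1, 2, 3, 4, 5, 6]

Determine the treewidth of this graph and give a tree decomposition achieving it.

Each bag holds 5 vertices, so the decomposition has width 4, which upper-bounds the treewidth. Conversely, {1, 4, 5, 6, 7} is a clique of size 5, and the vertices of any clique must share a bag in every tree decomposition; so some bag has ≥ 5 vertices and tw(G) ≥ 4. The upper and lower bounds meet at 4, so that is the treewidth.

Treewidth 4.
One optimal decomposition is:
Bags: B1 = {1, 4, 5, 6, 7}  B2 = {2, 4, 5, 6, 7}  B3 = {3, 4, 5, 6, 7}
Tree: B1–B2, B2–B3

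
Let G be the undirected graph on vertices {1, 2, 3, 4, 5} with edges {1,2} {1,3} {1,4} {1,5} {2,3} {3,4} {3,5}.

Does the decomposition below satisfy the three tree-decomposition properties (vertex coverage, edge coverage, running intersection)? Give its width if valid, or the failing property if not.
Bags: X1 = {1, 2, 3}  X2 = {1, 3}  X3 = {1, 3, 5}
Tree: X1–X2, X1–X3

A tree decomposition must satisfy three properties: every vertex lies in some bag; for every edge, both endpoints lie together in some bag; and for every vertex, the bags containing it form a connected subtree. Here vertex 4 appears in no bag, so the decomposition is invalid.

No — vertex 4 appears in no bag.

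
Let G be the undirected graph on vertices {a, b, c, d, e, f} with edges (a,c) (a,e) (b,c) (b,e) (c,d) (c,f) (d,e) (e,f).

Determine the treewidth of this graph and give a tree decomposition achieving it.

Treewidth 2.
One such decomposition:
Bags: B1 = {c, e, f}  B2 = {b, c, e}  B3 = {a, c, e}  B4 = {c, d, e}
Tree: B1–B2, B2–B3, B3–B4

The largest bag has 3 vertices, giving width 2; this decomposition certifies tw(G) ≤ 2. The edges f–c–b–e–f form a cycle, so G is not a tree and its treewidth is at least 2. Combining the bounds, tw(G) = 2.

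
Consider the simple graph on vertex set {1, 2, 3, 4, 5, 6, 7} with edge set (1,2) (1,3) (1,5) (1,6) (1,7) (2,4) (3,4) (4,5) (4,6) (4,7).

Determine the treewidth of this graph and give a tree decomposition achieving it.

Every bag has size at most 3, so the width is 3 − 1 = 2 and tw(G) ≤ 2. The edges 1–5–4–7–1 form a cycle, so G is not a tree and its treewidth is at least 2. Combining the bounds, tw(G) = 2.

Treewidth 2.
Bags: B1 = {1, 4, 5}  B2 = {1, 4, 7}  B3 = {1, 3, 4}  B4 = {1, 4, 6}  B5 = {1, 2, 4}
Tree: B1–B2, B2–B3, B3–B4, B4–B5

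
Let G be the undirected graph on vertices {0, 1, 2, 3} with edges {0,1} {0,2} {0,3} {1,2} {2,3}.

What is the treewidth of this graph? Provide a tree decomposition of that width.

Every bag has size at most 3, so the width is 3 − 1 = 2 and tw(G) ≤ 2. For the lower bound, the 3 vertices {0, 1, 2} are pairwise adjacent, and any tree decomposition puts a clique entirely inside one bag — forcing width ≥ 2. Combining the bounds, tw(G) = 2.

Treewidth 2.
One optimal decomposition is:
Bags: B1 = {0, 2, 3}  B2 = {0, 1, 2}
Tree: B1–B2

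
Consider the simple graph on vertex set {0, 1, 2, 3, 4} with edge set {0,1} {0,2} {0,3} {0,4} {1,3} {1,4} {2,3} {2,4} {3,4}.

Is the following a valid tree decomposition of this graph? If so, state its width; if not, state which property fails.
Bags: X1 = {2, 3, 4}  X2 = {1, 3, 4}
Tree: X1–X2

No — vertex 0 appears in no bag.

A tree decomposition must satisfy three properties: every vertex lies in some bag; for every edge, both endpoints lie together in some bag; and for every vertex, the bags containing it form a connected subtree. Here vertex 0 appears in no bag, so the decomposition is invalid.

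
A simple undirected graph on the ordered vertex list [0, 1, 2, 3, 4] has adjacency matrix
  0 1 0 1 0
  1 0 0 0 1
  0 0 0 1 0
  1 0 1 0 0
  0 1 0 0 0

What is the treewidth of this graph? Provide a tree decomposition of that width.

The largest bag has 2 vertices, giving width 1; this decomposition certifies tw(G) ≤ 1. G has an edge, so its treewidth is at least 1. The upper and lower bounds meet at 1, so that is the treewidth.

Treewidth 1.
One such decomposition:
Bags: B1 = {2, 3}  B2 = {0, 3}  B3 = {0, 1}  B4 = {1, 4}
Tree: B1–B2, B2–B3, B3–B4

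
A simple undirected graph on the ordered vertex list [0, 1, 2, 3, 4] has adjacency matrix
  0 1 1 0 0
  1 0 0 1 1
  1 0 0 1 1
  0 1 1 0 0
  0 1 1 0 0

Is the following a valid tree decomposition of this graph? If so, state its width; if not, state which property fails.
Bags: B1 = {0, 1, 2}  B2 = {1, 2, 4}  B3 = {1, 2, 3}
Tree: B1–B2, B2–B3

Yes; width 2.

Checking the three conditions: (i) the bags cover all of {0, 1, 2, 3, 4}; (ii) for each edge, some bag contains both endpoints; (iii) the bags containing any fixed vertex form a subtree. All hold, so the decomposition is valid with width 3 − 1 = 2.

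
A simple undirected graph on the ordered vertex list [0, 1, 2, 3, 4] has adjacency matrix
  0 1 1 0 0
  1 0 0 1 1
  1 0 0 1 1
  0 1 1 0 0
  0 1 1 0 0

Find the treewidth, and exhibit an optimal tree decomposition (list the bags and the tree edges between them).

Each bag holds 3 vertices, so the decomposition has width 2, which upper-bounds the treewidth. For the lower bound, G contains the cycle 1–4–2–3–1, so G is not a forest; only forests have treewidth ≤ 1, hence tw(G) ≥ 2. Combining the bounds, tw(G) = 2.

Treewidth 2.
One optimal decomposition is:
Bags: B1 = {1, 2, 4}  B2 = {1, 2, 3}  B3 = {0, 1, 2}
Tree: B1–B2, B2–B3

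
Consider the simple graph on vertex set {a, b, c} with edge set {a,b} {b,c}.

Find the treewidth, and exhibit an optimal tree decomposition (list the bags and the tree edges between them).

Treewidth 1.
One optimal decomposition is:
Bags: B1 = {a, b}  B2 = {b, c}
Tree: B1–B2

Each bag holds 2 vertices, so the decomposition has width 1, which upper-bounds the treewidth. G has an edge, so its treewidth is at least 1. Hence tw(G) = 1 exactly.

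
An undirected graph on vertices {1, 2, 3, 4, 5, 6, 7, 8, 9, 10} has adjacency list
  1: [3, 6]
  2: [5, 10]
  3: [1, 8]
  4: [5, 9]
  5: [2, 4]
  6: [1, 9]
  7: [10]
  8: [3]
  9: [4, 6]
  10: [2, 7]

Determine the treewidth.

1

A width-1 tree decomposition is:
Bags: B1 = {7, 10}  B2 = {2, 10}  B3 = {2, 5}  B4 = {4, 5}  B5 = {4, 9}  B6 = {6, 9}  B7 = {1, 6}  B8 = {1, 3}  B9 = {3, 8}
Tree: B1–B2, B2–B3, B3–B4, B4–B5, B5–B6, B6–B7, B7–B8, B8–B9
Each bag holds 2 vertices, so the decomposition has width 1, which upper-bounds the treewidth. G has an edge, so its treewidth is at least 1. Hence tw(G) = 1 exactly.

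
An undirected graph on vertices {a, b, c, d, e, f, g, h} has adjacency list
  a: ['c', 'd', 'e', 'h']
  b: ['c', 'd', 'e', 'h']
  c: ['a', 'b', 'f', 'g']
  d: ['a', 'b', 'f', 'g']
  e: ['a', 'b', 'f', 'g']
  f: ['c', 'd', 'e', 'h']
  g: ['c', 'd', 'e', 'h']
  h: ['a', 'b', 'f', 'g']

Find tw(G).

A width-4 tree decomposition is:
Bags: B1 = {a, c, d, e, h}  B2 = {c, d, e, g, h}  B3 = {c, d, e, f, h}  B4 = {b, c, d, e, h}
Tree: B1–B2, B2–B3, B3–B4
Every bag has size at most 5, so the width is 5 − 1 = 4 and tw(G) ≤ 4. For the lower bound: the 5 vertex sets {a,c}, {e,g}, {d,f}, {h}, {b} are disjoint, each induces a connected subgraph, and every pair is joined by at least one edge of G. Contracting each set to a single vertex therefore yields K_{5} as a minor, and since treewidth is minor-monotone, tw(G) ≥ tw(K_{5}) = 4. The upper and lower bounds meet at 4, so that is the treewidth.

4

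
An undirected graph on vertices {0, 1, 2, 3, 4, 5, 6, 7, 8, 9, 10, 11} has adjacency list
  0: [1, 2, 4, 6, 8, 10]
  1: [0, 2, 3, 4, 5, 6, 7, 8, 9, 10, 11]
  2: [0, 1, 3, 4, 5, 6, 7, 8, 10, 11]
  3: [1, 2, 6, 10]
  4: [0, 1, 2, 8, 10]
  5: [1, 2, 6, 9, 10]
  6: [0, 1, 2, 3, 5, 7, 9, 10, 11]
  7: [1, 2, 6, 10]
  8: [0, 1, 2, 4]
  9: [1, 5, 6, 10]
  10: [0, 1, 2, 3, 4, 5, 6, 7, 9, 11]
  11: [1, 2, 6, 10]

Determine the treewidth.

4

A width-4 tree decomposition is:
Bags: B1 = {1, 5, 6, 9, 10}  B2 = {1, 2, 5, 6, 10}  B3 = {1, 2, 3, 6, 10}  B4 = {1, 2, 6, 7, 10}  B5 = {0, 1, 2, 6, 10}  B6 = {1, 2, 6, 10, 11}  B7 = {0, 1, 2, 4, 10}  B8 = {0, 1, 2, 4, 8}
Tree: B1–B2, B2–B3, B3–B4, B4–B5, B3–B6, B5–B7, B7–B8
The largest bag has 5 vertices, giving width 4; this decomposition certifies tw(G) ≤ 4. On the other hand G contains the 5-clique {1, 5, 6, 9, 10}. A clique must lie in a single bag of any decomposition, so no decomposition can have width below 4. The upper and lower bounds meet at 4, so that is the treewidth.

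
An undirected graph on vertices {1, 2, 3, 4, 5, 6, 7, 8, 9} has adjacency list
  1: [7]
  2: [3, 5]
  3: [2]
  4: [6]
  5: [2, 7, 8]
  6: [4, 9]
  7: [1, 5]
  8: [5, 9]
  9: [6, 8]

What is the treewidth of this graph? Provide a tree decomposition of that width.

Treewidth 1.
Bags: B1 = {8, 9}  B2 = {5, 8}  B3 = {2, 5}  B4 = {6, 9}  B5 = {4, 6}  B6 = {5, 7}  B7 = {1, 7}  B8 = {2, 3}
Tree: B1–B2, B2–B3, B1–B4, B4–B5, B2–B6, B6–B7, B3–B8

Every bag has size at most 2, so the width is 2 − 1 = 1 and tw(G) ≤ 1. Since G has at least one edge (e.g. 8–9), it is not an edgeless graph, so tw(G) ≥ 1. Combining the bounds, tw(G) = 1.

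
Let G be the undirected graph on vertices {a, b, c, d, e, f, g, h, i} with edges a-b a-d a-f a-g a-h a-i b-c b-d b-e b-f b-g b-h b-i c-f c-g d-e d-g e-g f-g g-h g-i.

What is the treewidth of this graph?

A width-3 tree decomposition is:
Bags: B1 = {a, b, g, h}  B2 = {a, b, d, g}  B3 = {b, d, e, g}  B4 = {a, b, f, g}  B5 = {b, c, f, g}  B6 = {a, b, g, i}
Tree: B1–B2, B2–B3, B1–B4, B4–B5, B1–B6
Each bag holds 4 vertices, so the decomposition has width 3, which upper-bounds the treewidth. For the lower bound, the 4 vertices {b, d, e, g} are pairwise adjacent, and any tree decomposition puts a clique entirely inside one bag — forcing width ≥ 3. The upper and lower bounds meet at 3, so that is the treewidth.

3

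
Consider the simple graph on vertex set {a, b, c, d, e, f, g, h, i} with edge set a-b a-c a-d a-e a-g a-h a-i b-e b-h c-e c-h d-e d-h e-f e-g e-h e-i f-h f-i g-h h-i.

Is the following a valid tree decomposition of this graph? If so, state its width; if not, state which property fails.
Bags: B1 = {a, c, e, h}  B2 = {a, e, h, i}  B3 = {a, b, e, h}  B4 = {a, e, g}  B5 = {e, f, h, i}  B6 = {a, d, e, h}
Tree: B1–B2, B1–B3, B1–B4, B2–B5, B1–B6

A tree decomposition must satisfy three properties: every vertex lies in some bag; for every edge, both endpoints lie together in some bag; and for every vertex, the bags containing it form a connected subtree. Here edge (h,g) lies in no bag, so the decomposition is invalid.

No — edge (h,g) lies in no bag.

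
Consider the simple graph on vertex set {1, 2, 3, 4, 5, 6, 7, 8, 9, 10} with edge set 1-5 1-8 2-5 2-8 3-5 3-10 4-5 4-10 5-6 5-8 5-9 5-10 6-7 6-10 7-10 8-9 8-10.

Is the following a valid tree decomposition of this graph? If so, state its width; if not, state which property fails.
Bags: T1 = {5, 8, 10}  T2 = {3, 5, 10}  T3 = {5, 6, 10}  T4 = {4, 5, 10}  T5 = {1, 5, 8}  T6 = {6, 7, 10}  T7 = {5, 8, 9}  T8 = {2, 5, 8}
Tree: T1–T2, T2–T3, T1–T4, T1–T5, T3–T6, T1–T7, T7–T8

Yes; width 2.

Vertex coverage: the bags together contain {1, 2, 3, 4, 5, 6, 7, 8, 9, 10}, the full vertex set. Edge coverage: each edge of G has both endpoints in at least one bag. Running intersection: for every vertex, the bags containing it form a connected subtree. All three properties hold, so this is a valid tree decomposition of width max|bag| − 1 = 2, and hence tw(G) ≤ 2.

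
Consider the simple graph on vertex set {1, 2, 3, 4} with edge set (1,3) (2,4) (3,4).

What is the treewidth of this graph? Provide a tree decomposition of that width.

Treewidth 1.
One optimal decomposition is:
Bags: B1 = {3, 4}  B2 = {1, 3}  B3 = {2, 4}
Tree: B1–B2, B1–B3

The largest bag has 2 vertices, giving width 1; this decomposition certifies tw(G) ≤ 1. G has an edge, so its treewidth is at least 1. Hence tw(G) = 1 exactly.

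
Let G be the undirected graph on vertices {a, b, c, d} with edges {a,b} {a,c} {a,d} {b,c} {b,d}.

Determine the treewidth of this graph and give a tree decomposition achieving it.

Treewidth 2.
One such decomposition:
Bags: B1 = {a, b, d}  B2 = {a, b, c}
Tree: B1–B2

Every bag has size at most 3, so the width is 3 − 1 = 2 and tw(G) ≤ 2. For the lower bound, the 3 vertices {a, b, d} are pairwise adjacent, and any tree decomposition puts a clique entirely inside one bag — forcing width ≥ 2. Hence tw(G) = 2 exactly.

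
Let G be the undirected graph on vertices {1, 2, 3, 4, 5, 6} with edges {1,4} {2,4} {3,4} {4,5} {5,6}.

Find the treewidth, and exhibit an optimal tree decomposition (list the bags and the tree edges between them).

Treewidth 1.
Bags: B1 = {4, 5}  B2 = {3, 4}  B3 = {1, 4}  B4 = {5, 6}  B5 = {2, 4}
Tree: B1–B2, B1–B3, B1–B4, B3–B5

The largest bag has 2 vertices, giving width 1; this decomposition certifies tw(G) ≤ 1. Since G has at least one edge (e.g. 5–4), it is not an edgeless graph, so tw(G) ≥ 1. Hence tw(G) = 1 exactly.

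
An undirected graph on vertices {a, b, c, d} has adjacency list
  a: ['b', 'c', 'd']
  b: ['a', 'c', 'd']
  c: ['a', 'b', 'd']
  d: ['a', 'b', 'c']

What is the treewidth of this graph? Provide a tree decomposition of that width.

Treewidth 3.
One such decomposition:
Bags: B1 = {a, b, c, d}
Tree: (single bag)

A single bag containing all 4 vertices is trivially a valid decomposition of width 3. On the other hand G contains the 4-clique {a, b, c, d}. A clique must lie in a single bag of any decomposition, so no decomposition can have width below 3. Therefore the treewidth is 3.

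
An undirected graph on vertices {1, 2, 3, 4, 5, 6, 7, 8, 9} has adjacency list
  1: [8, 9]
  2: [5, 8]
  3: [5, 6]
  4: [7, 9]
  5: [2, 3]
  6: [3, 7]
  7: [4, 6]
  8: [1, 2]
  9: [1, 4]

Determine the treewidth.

A width-2 tree decomposition is:
Bags: B1 = {2, 3, 5}  B2 = {2, 3, 6}  B3 = {2, 6, 7}  B4 = {2, 4, 7}  B5 = {2, 4, 9}  B6 = {1, 2, 9}  B7 = {1, 2, 8}
Tree: B1–B2, B2–B3, B3–B4, B4–B5, B5–B6, B6–B7
The largest bag has 3 vertices, giving width 2; this decomposition certifies tw(G) ≤ 2. The edges 2–5–3–6–7–4–9–1–8–2 form a cycle, so G is not a tree and its treewidth is at least 2. Combining the bounds, tw(G) = 2.

2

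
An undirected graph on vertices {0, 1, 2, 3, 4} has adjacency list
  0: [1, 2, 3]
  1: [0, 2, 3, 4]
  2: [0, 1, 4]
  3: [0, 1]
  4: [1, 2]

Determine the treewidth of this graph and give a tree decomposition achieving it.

Treewidth 2.
One optimal decomposition is:
Bags: B1 = {1, 2, 4}  B2 = {0, 1, 2}  B3 = {0, 1, 3}
Tree: B1–B2, B2–B3

The largest bag has 3 vertices, giving width 2; this decomposition certifies tw(G) ≤ 2. On the other hand G contains the 3-clique {0, 1, 2}. A clique must lie in a single bag of any decomposition, so no decomposition can have width below 2. The upper and lower bounds meet at 2, so that is the treewidth.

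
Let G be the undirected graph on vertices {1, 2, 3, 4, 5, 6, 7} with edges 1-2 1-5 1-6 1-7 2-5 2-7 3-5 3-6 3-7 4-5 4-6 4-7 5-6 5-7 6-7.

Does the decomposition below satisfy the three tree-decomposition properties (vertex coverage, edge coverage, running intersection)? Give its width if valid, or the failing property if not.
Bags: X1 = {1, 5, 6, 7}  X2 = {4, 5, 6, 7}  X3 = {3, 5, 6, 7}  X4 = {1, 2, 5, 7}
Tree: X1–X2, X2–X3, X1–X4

Yes; width 3.

Checking the three conditions: (i) the bags cover all of {1, 2, 3, 4, 5, 6, 7}; (ii) for each edge, some bag contains both endpoints; (iii) the bags containing any fixed vertex form a subtree. All hold, so the decomposition is valid with width 4 − 1 = 3.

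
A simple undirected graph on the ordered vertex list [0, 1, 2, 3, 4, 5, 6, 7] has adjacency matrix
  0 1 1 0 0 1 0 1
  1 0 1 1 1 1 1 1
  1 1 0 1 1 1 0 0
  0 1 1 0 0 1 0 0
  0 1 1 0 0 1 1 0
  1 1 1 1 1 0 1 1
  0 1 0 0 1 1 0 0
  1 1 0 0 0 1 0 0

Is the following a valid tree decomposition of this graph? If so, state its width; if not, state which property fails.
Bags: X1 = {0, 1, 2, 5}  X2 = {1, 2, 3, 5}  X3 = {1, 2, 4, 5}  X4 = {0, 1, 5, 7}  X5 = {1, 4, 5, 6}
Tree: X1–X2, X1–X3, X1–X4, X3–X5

Every vertex of G appears in some bag (union = {0, 1, 2, 3, 4, 5, 6, 7}); every edge is covered by a bag; and for each vertex v the set of bags containing v is connected in the bag tree. The decomposition is therefore valid. The largest bag has 4 vertices, so the width is 3.

Yes; width 3.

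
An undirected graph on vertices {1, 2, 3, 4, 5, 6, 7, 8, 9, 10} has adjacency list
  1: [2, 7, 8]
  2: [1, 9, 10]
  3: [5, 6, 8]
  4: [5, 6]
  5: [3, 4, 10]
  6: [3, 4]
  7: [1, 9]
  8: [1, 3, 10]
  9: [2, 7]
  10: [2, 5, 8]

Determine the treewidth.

A width-2 tree decomposition is:
Bags: B1 = {1, 7, 9}  B2 = {1, 2, 9}  B3 = {1, 2, 8}  B4 = {2, 8, 10}  B5 = {3, 8, 10}  B6 = {3, 5, 10}  B7 = {3, 5, 6}  B8 = {4, 5, 6}
Tree: B1–B2, B2–B3, B3–B4, B4–B5, B5–B6, B6–B7, B7–B8
Every bag has size at most 3, so the width is 3 − 1 = 2 and tw(G) ≤ 2. For the lower bound, G contains the cycle 7–9–2–1–7, so G is not a forest; only forests have treewidth ≤ 1, hence tw(G) ≥ 2. Combining the bounds, tw(G) = 2.

2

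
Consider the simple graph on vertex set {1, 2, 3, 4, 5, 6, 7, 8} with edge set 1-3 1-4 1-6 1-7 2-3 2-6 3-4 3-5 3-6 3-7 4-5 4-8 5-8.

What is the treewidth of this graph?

2

A width-2 tree decomposition is:
Bags: B1 = {3, 4, 5}  B2 = {1, 3, 4}  B3 = {1, 3, 7}  B4 = {1, 3, 6}  B5 = {4, 5, 8}  B6 = {2, 3, 6}
Tree: B1–B2, B2–B3, B2–B4, B1–B5, B4–B6
Every bag has size at most 3, so the width is 3 − 1 = 2 and tw(G) ≤ 2. On the other hand G contains the 3-clique {4, 5, 8}. A clique must lie in a single bag of any decomposition, so no decomposition can have width below 2. Therefore the treewidth is 2.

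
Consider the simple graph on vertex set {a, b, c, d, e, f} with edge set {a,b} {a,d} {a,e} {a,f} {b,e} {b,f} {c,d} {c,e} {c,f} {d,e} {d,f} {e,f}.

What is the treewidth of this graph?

3

A width-3 tree decomposition is:
Bags: B1 = {c, d, e, f}  B2 = {a, d, e, f}  B3 = {a, b, e, f}
Tree: B1–B2, B2–B3
Each bag holds 4 vertices, so the decomposition has width 3, which upper-bounds the treewidth. For the lower bound, the 4 vertices {c, d, e, f} are pairwise adjacent, and any tree decomposition puts a clique entirely inside one bag — forcing width ≥ 3. The upper and lower bounds meet at 3, so that is the treewidth.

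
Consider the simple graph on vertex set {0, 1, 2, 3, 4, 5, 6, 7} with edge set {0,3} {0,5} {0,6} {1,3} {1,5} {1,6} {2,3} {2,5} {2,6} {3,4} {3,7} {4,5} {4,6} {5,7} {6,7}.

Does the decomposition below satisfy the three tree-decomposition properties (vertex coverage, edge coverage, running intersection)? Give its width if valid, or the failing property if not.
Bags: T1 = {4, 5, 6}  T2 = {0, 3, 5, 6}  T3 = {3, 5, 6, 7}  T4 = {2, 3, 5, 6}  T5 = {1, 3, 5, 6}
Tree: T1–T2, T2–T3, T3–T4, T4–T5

No — edge (3,4) lies in no bag.

A tree decomposition must satisfy three properties: every vertex lies in some bag; for every edge, both endpoints lie together in some bag; and for every vertex, the bags containing it form a connected subtree. Here edge (3,4) lies in no bag, so the decomposition is invalid.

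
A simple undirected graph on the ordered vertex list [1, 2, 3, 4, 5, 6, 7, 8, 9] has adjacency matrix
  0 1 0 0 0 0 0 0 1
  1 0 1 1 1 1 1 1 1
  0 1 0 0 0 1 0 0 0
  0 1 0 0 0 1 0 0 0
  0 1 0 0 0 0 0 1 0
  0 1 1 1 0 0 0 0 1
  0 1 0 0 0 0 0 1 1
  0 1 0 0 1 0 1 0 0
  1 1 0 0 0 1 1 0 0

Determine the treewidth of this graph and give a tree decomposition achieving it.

Each bag holds 3 vertices, so the decomposition has width 2, which upper-bounds the treewidth. Conversely, {1, 2, 9} is a clique of size 3, and the vertices of any clique must share a bag in every tree decomposition; so some bag has ≥ 3 vertices and tw(G) ≥ 2. Hence tw(G) = 2 exactly.

Treewidth 2.
One such decomposition:
Bags: B1 = {1, 2, 9}  B2 = {2, 7, 9}  B3 = {2, 6, 9}  B4 = {2, 4, 6}  B5 = {2, 7, 8}  B6 = {2, 3, 6}  B7 = {2, 5, 8}
Tree: B1–B2, B1–B3, B3–B4, B2–B5, B4–B6, B5–B7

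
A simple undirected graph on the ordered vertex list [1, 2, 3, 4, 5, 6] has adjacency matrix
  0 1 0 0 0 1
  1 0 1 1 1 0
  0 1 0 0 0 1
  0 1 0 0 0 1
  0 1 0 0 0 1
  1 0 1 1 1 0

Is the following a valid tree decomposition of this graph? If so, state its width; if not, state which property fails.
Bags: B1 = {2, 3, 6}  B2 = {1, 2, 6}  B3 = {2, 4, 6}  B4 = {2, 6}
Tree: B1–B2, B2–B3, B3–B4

No — vertex 5 appears in no bag.

A tree decomposition must satisfy three properties: every vertex lies in some bag; for every edge, both endpoints lie together in some bag; and for every vertex, the bags containing it form a connected subtree. Here vertex 5 appears in no bag, so the decomposition is invalid.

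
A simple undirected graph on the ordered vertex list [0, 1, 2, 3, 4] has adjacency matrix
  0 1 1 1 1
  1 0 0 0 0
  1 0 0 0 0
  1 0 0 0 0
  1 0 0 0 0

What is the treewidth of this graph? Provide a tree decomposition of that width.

The largest bag has 2 vertices, giving width 1; this decomposition certifies tw(G) ≤ 1. Any graph with an edge has treewidth ≥ 1, and G has the edge 0–1. Hence tw(G) = 1 exactly.

Treewidth 1.
One such decomposition:
Bags: B1 = {0, 1}  B2 = {0, 2}  B3 = {0, 3}  B4 = {0, 4}
Tree: B1–B2, B2–B3, B2–B4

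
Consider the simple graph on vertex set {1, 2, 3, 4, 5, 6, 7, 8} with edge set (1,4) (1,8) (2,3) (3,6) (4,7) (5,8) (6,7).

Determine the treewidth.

1

A width-1 tree decomposition is:
Bags: B1 = {5, 8}  B2 = {1, 8}  B3 = {1, 4}  B4 = {4, 7}  B5 = {6, 7}  B6 = {3, 6}  B7 = {2, 3}
Tree: B1–B2, B2–B3, B3–B4, B4–B5, B5–B6, B6–B7
Every bag has size at most 2, so the width is 2 − 1 = 1 and tw(G) ≤ 1. Since G has at least one edge (e.g. 5–8), it is not an edgeless graph, so tw(G) ≥ 1. The upper and lower bounds meet at 1, so that is the treewidth.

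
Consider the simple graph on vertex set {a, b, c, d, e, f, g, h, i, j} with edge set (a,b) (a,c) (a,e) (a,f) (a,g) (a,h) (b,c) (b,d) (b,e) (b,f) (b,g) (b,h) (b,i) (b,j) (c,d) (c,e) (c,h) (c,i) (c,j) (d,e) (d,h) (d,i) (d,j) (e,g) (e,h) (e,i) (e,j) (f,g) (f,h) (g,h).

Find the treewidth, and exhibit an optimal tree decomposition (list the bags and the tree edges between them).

Treewidth 4.
Bags: B1 = {a, b, c, e, h}  B2 = {a, b, e, g, h}  B3 = {b, c, d, e, h}  B4 = {b, c, d, e, j}  B5 = {a, b, f, g, h}  B6 = {b, c, d, e, i}
Tree: B1–B2, B1–B3, B3–B4, B2–B5, B4–B6

The largest bag has 5 vertices, giving width 4; this decomposition certifies tw(G) ≤ 4. For the lower bound, the 5 vertices {a, b, e, g, h} are pairwise adjacent, and any tree decomposition puts a clique entirely inside one bag — forcing width ≥ 4. Therefore the treewidth is 4.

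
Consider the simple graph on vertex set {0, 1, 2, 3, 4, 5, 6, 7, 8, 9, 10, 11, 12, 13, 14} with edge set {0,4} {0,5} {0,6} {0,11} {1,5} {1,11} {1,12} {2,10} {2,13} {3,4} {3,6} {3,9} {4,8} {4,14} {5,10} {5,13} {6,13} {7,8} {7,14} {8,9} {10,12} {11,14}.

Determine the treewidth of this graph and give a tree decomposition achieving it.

The largest bag has 4 vertices, giving width 3; this decomposition certifies tw(G) ≤ 3. For the lower bound: the 4 vertex sets {2,10,12}, {13}, {5}, {0,1,6,11} are disjoint, each induces a connected subgraph, and every pair is joined by at least one edge of G. Contracting each set to a single vertex therefore yields K_{4} as a minor, and since treewidth is minor-monotone, tw(G) ≥ tw(K_{4}) = 3. The upper and lower bounds meet at 3, so that is the treewidth.

Treewidth 3.
One optimal decomposition is:
Bags: B1 = {2, 10, 12, 13}  B2 = {5, 10, 12, 13}  B3 = {1, 5, 12, 13}  B4 = {1, 5, 6, 13}  B5 = {0, 1, 5, 6}  B6 = {0, 1, 6, 11}  B7 = {0, 3, 6, 11}  B8 = {0, 3, 4, 11}  B9 = {3, 4, 11, 14}  B10 = {3, 4, 9, 14}  B11 = {4, 8, 9, 14}  B12 = {7, 8, 9, 14}
Tree: B1–B2, B2–B3, B3–B4, B4–B5, B5–B6, B6–B7, B7–B8, B8–B9, B9–B10, B10–B11, B11–B12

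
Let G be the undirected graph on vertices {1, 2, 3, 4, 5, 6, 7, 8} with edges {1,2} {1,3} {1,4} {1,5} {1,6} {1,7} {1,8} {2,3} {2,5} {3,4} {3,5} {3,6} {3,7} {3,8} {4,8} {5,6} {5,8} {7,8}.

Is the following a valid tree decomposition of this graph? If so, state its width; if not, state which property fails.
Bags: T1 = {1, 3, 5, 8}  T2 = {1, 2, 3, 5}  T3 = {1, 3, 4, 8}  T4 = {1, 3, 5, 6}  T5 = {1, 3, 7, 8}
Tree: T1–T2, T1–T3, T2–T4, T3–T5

Yes; width 3.

Vertex coverage: the bags together contain {1, 2, 3, 4, 5, 6, 7, 8}, the full vertex set. Edge coverage: each edge of G has both endpoints in at least one bag. Running intersection: for every vertex, the bags containing it form a connected subtree. All three properties hold, so this is a valid tree decomposition of width max|bag| − 1 = 3, and hence tw(G) ≤ 3.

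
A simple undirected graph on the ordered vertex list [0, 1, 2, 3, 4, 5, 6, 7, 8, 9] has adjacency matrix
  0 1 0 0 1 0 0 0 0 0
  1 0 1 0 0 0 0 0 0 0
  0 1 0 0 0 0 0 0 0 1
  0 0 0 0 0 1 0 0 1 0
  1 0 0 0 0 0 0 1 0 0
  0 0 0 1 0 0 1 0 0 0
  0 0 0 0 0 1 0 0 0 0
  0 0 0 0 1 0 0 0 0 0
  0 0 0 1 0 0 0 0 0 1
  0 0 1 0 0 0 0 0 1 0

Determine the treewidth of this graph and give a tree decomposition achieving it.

Treewidth 1.
One optimal decomposition is:
Bags: B1 = {5, 6}  B2 = {3, 5}  B3 = {3, 8}  B4 = {8, 9}  B5 = {2, 9}  B6 = {1, 2}  B7 = {0, 1}  B8 = {0, 4}  B9 = {4, 7}
Tree: B1–B2, B2–B3, B3–B4, B4–B5, B5–B6, B6–B7, B7–B8, B8–B9

Every bag has size at most 2, so the width is 2 − 1 = 1 and tw(G) ≤ 1. G has an edge, so its treewidth is at least 1. Therefore the treewidth is 1.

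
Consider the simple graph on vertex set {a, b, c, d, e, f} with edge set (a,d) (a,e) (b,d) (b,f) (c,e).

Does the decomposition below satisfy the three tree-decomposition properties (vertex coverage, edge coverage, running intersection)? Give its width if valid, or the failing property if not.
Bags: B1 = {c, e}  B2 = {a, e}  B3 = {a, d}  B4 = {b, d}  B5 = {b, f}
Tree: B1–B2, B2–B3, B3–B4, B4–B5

Vertex coverage: the bags together contain {a, b, c, d, e, f}, the full vertex set. Edge coverage: each edge of G has both endpoints in at least one bag. Running intersection: for every vertex, the bags containing it form a connected subtree. All three properties hold, so this is a valid tree decomposition of width max|bag| − 1 = 1, and hence tw(G) ≤ 1.

Yes; width 1.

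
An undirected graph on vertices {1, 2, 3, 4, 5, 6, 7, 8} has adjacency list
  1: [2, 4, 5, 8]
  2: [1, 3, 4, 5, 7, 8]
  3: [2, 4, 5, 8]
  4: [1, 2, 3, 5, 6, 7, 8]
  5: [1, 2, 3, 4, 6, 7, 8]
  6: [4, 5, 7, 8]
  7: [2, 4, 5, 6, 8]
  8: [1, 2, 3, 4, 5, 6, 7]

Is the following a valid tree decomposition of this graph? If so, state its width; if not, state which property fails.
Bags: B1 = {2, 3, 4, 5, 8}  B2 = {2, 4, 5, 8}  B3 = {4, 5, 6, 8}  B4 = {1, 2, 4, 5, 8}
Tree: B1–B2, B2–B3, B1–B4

A tree decomposition must satisfy three properties: every vertex lies in some bag; for every edge, both endpoints lie together in some bag; and for every vertex, the bags containing it form a connected subtree. Here vertex 7 appears in no bag, so the decomposition is invalid.

No — vertex 7 appears in no bag.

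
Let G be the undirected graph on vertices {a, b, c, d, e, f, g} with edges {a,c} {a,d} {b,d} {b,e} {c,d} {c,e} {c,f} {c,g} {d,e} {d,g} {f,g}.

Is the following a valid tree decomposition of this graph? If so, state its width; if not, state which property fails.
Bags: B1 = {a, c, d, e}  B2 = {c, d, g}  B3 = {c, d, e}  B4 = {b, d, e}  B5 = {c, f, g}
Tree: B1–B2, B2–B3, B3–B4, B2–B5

No — bags containing vertex e are not connected in the tree.

A tree decomposition must satisfy three properties: every vertex lies in some bag; for every edge, both endpoints lie together in some bag; and for every vertex, the bags containing it form a connected subtree. Here bags containing vertex e are not connected in the tree, so the decomposition is invalid.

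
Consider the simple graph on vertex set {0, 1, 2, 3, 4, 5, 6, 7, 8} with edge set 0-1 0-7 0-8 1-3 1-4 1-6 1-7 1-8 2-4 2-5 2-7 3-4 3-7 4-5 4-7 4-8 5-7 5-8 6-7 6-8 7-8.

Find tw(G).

3

A width-3 tree decomposition is:
Bags: B1 = {1, 4, 7, 8}  B2 = {1, 6, 7, 8}  B3 = {1, 3, 4, 7}  B4 = {4, 5, 7, 8}  B5 = {2, 4, 5, 7}  B6 = {0, 1, 7, 8}
Tree: B1–B2, B1–B3, B1–B4, B4–B5, B1–B6
Each bag holds 4 vertices, so the decomposition has width 3, which upper-bounds the treewidth. Conversely, {0, 1, 7, 8} is a clique of size 4, and the vertices of any clique must share a bag in every tree decomposition; so some bag has ≥ 4 vertices and tw(G) ≥ 3. Combining the bounds, tw(G) = 3.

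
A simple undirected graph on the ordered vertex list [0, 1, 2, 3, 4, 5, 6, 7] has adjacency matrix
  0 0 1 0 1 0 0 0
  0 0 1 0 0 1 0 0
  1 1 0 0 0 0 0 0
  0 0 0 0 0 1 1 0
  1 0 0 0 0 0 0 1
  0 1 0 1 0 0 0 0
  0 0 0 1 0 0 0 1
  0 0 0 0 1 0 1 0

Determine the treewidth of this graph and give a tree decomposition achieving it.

Every bag has size at most 3, so the width is 3 − 1 = 2 and tw(G) ≤ 2. For the lower bound, G contains the cycle 4–0–2–1–5–3–6–7–4, so G is not a forest; only forests have treewidth ≤ 1, hence tw(G) ≥ 2. The upper and lower bounds meet at 2, so that is the treewidth.

Treewidth 2.
One optimal decomposition is:
Bags: B1 = {0, 2, 4}  B2 = {1, 2, 4}  B3 = {1, 4, 5}  B4 = {3, 4, 5}  B5 = {3, 4, 6}  B6 = {4, 6, 7}
Tree: B1–B2, B2–B3, B3–B4, B4–B5, B5–B6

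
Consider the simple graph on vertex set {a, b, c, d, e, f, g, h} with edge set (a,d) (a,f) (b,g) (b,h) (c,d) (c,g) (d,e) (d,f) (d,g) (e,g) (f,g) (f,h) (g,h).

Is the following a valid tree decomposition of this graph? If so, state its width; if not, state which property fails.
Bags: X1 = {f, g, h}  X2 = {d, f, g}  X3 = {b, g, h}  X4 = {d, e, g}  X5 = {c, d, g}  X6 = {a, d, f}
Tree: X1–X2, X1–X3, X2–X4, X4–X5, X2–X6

Yes; width 2.

Vertex coverage: the bags together contain {a, b, c, d, e, f, g, h}, the full vertex set. Edge coverage: each edge of G has both endpoints in at least one bag. Running intersection: for every vertex, the bags containing it form a connected subtree. All three properties hold, so this is a valid tree decomposition of width max|bag| − 1 = 2, and hence tw(G) ≤ 2.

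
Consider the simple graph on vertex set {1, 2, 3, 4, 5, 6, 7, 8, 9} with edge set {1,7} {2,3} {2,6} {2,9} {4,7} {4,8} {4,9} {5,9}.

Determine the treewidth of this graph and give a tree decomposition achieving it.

Each bag holds 2 vertices, so the decomposition has width 1, which upper-bounds the treewidth. Since G has at least one edge (e.g. 9–5), it is not an edgeless graph, so tw(G) ≥ 1. The upper and lower bounds meet at 1, so that is the treewidth.

Treewidth 1.
Bags: B1 = {5, 9}  B2 = {4, 9}  B3 = {4, 8}  B4 = {2, 9}  B5 = {4, 7}  B6 = {2, 6}  B7 = {2, 3}  B8 = {1, 7}
Tree: B1–B2, B2–B3, B1–B4, B2–B5, B4–B6, B6–B7, B5–B8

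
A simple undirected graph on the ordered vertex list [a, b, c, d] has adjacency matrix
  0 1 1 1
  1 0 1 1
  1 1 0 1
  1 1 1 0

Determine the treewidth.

3

A width-3 tree decomposition is:
Bags: B1 = {a, b, c, d}
Tree: (single bag)
With just one bag of size 4, the width is 4 − 1 = 3, so tw(G) ≤ 3. Conversely, {a, b, c, d} is a clique of size 4, and the vertices of any clique must share a bag in every tree decomposition; so some bag has ≥ 4 vertices and tw(G) ≥ 3. The upper and lower bounds meet at 3, so that is the treewidth.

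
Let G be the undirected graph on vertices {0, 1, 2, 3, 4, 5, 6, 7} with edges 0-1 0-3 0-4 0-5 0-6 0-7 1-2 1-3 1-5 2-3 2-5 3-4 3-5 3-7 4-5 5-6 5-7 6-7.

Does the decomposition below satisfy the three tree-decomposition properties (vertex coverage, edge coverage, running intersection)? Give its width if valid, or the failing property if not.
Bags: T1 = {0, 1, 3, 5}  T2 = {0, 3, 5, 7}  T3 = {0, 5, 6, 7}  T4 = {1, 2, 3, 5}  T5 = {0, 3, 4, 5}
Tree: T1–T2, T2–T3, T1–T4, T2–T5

Vertex coverage: the bags together contain {0, 1, 2, 3, 4, 5, 6, 7}, the full vertex set. Edge coverage: each edge of G has both endpoints in at least one bag. Running intersection: for every vertex, the bags containing it form a connected subtree. All three properties hold, so this is a valid tree decomposition of width max|bag| − 1 = 3, and hence tw(G) ≤ 3.

Yes; width 3.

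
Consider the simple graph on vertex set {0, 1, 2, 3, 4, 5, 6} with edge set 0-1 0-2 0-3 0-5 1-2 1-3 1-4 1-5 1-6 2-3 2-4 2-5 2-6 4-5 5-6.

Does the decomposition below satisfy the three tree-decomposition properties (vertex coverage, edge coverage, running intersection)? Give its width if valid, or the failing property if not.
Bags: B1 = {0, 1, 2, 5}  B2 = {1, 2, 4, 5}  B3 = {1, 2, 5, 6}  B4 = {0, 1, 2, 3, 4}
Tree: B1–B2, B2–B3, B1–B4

A tree decomposition must satisfy three properties: every vertex lies in some bag; for every edge, both endpoints lie together in some bag; and for every vertex, the bags containing it form a connected subtree. Here bags containing vertex 4 are not connected in the tree, so the decomposition is invalid.

No — bags containing vertex 4 are not connected in the tree.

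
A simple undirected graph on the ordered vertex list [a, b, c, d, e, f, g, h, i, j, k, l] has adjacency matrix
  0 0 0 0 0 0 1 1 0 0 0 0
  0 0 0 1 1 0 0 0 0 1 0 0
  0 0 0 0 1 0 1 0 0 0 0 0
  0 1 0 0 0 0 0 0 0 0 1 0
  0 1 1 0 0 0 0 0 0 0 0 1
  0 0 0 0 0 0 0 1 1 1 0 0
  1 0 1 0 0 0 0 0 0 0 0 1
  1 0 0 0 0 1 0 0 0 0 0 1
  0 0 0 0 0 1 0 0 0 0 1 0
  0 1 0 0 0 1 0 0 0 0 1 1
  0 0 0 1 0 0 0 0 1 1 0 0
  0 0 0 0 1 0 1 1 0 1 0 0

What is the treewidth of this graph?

A width-3 tree decomposition is:
Bags: B1 = {a, c, g, h}  B2 = {c, g, h, l}  B3 = {c, e, h, l}  B4 = {e, f, h, l}  B5 = {e, f, j, l}  B6 = {b, e, f, j}  B7 = {b, f, i, j}  B8 = {b, i, j, k}  B9 = {b, d, i, k}
Tree: B1–B2, B2–B3, B3–B4, B4–B5, B5–B6, B6–B7, B7–B8, B8–B9
Each bag holds 4 vertices, so the decomposition has width 3, which upper-bounds the treewidth. For the lower bound: the 4 vertex sets {a,c,g}, {h}, {l}, {b,e,f,j} are disjoint, each induces a connected subgraph, and every pair is joined by at least one edge of G. Contracting each set to a single vertex therefore yields K_{4} as a minor, and since treewidth is minor-monotone, tw(G) ≥ tw(K_{4}) = 3. Therefore the treewidth is 3.

3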